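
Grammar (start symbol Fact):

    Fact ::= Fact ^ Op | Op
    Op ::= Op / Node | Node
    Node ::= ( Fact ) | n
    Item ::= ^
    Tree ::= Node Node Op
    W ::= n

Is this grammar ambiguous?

Only Fact, Op, Node are reachable from Fact; ignoring the rest: The grammar is stratified — Fact handles '^' (left-recursive), Op handles '/', Node atoms. Each operator has a fixed associativity and precedence level, so every string has one parse.

Unambiguous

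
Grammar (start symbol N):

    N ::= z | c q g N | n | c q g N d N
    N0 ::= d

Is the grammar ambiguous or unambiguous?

Ambiguous

Witness: c q g c q g n d n

Derivation 1: N ⇒ c q g N ⇒ c q g c q g N d N ⇒ c q g c q g n d N ⇒ c q g c q g n d n
Derivation 2: N ⇒ c q g N d N ⇒ c q g c q g N d N ⇒ c q g c q g n d N ⇒ c q g c q g n d n

Two distinct leftmost derivations for the same string.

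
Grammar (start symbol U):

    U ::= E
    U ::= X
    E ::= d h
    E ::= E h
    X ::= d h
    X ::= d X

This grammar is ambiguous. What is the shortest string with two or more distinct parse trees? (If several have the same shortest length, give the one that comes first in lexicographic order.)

d h

length 2: d h has 2 parse trees

Two derivations of d h:
  U ⇒ E ⇒ d h
  U ⇒ X ⇒ d h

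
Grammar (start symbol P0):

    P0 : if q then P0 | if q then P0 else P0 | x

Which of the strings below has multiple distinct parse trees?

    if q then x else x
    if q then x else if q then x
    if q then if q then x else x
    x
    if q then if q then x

if q then x else x: 1 tree
if q then x else if q then x: 1 tree
if q then if q then x else x: 2 trees
x: 1 tree
if q then if q then x: 1 tree

if q then if q then x else x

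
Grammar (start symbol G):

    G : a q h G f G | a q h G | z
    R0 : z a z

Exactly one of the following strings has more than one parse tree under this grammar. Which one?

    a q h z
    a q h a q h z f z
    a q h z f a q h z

a q h z: 1 tree
a q h a q h z f z: 2 trees
a q h z f a q h z: 1 tree

a q h a q h z f z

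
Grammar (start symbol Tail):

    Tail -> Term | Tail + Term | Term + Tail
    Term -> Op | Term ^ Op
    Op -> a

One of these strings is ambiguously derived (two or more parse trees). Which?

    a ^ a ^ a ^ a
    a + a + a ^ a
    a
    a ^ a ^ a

a + a + a ^ a

a ^ a ^ a ^ a: 1 tree
a + a + a ^ a: 4 trees
a: 1 tree
a ^ a ^ a: 1 tree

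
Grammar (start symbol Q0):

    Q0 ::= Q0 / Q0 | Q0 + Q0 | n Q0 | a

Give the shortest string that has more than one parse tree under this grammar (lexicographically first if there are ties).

n a + a

length 1: no string has ≥2 trees
length 2: no string has ≥2 trees
length 3: no string has ≥2 trees
length 4: n a + a has 2 parse trees

Two derivations of n a + a:
  Q0 ⇒ Q0 + Q0 ⇒ n Q0 + Q0 ⇒ n a + Q0 ⇒ n a + a
  Q0 ⇒ n Q0 ⇒ n Q0 + Q0 ⇒ n a + Q0 ⇒ n a + a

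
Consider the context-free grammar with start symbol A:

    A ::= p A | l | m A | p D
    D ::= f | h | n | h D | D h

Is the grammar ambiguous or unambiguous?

Ambiguous

Witness: p h h

Derivation 1: A ⇒ p D ⇒ p h D ⇒ p h h
Derivation 2: A ⇒ p D ⇒ p D h ⇒ p h h

Two distinct leftmost derivations for the same string.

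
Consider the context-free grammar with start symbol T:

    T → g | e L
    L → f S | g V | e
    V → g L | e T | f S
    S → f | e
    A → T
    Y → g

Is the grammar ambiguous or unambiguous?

Only T, L, V, S are reachable from T; ignoring the rest: The reachable rules are right-linear with at most one rule per (nonterminal, next-terminal) pair. Each input token forces the next rule, so parsing is deterministic.

Unambiguous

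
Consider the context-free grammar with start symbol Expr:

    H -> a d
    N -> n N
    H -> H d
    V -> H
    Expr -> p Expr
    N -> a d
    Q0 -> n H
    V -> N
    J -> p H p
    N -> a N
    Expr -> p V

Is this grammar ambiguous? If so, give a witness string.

Witness: p a d

Derivation 1: Expr ⇒ p V ⇒ p H ⇒ p a d
Derivation 2: Expr ⇒ p V ⇒ p N ⇒ p a d

Two distinct leftmost derivations for the same string.

Ambiguous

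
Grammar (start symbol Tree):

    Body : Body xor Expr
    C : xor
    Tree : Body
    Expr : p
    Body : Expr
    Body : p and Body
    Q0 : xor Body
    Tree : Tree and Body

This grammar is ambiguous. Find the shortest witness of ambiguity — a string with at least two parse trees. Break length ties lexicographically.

length 1: no string has ≥2 trees
length 3: p and p has 2 parse trees

Two derivations of p and p:
  Tree ⇒ Body ⇒ p and Body ⇒ p and Expr ⇒ p and p
  Tree ⇒ Tree and Body ⇒ Body and Body ⇒ Expr and Body ⇒ p and Body ⇒ p and Expr ⇒ p and p

p and p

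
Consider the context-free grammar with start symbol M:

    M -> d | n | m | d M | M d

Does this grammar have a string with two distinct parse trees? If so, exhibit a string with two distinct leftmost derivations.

Ambiguous

Witness: d d

Derivation 1: M ⇒ d M ⇒ d d
Derivation 2: M ⇒ M d ⇒ d d

Two distinct leftmost derivations for the same string.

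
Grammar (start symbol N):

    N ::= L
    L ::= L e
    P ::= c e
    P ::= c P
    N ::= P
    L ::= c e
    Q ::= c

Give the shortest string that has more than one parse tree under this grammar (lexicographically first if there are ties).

c e

length 2: c e has 2 parse trees

Two derivations of c e:
  N ⇒ L ⇒ c e
  N ⇒ P ⇒ c e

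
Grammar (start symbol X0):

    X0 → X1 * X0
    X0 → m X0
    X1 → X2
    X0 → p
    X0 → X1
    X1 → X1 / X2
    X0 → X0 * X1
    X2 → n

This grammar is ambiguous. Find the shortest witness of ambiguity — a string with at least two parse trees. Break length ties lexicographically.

length 1: no string has ≥2 trees
length 2: no string has ≥2 trees
length 3: n * n has 2 parse trees

Two derivations of n * n:
  X0 ⇒ X1 * X0 ⇒ X2 * X0 ⇒ n * X0 ⇒ n * X1 ⇒ n * X2 ⇒ n * n
  X0 ⇒ X0 * X1 ⇒ X1 * X1 ⇒ X2 * X1 ⇒ n * X1 ⇒ n * X2 ⇒ n * n

n * n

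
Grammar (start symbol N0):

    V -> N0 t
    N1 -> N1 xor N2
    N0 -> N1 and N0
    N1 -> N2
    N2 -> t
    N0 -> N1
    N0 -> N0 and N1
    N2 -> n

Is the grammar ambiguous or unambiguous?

Witness: n and n

Derivation 1: N0 ⇒ N1 and N0 ⇒ N2 and N0 ⇒ n and N0 ⇒ n and N1 ⇒ n and N2 ⇒ n and n
Derivation 2: N0 ⇒ N0 and N1 ⇒ N1 and N1 ⇒ N2 and N1 ⇒ n and N1 ⇒ n and N2 ⇒ n and n

Two distinct leftmost derivations for the same string.

Ambiguous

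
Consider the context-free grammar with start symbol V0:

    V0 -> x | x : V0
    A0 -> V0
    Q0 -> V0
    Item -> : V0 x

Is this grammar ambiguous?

Unambiguous

Only V0 is reachable from V0; ignoring the rest: The reachable grammar is A → atom sep A | atom. Each atom is followed by either the separator (recurse) or end-of-string (stop) — no choice point.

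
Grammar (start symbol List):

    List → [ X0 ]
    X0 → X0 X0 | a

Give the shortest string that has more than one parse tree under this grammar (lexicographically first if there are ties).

[ a a a ]

length 3: no string has ≥2 trees
length 4: no string has ≥2 trees
length 5: [ a a a ] has 2 parse trees

Two derivations of [ a a a ]:
  List ⇒ [ X0 ] ⇒ [ X0 X0 ] ⇒ [ X0 X0 X0 ] ⇒ [ a X0 X0 ] ⇒ [ a a X0 ] ⇒ [ a a a ]
  List ⇒ [ X0 ] ⇒ [ X0 X0 ] ⇒ [ a X0 ] ⇒ [ a X0 X0 ] ⇒ [ a a X0 ] ⇒ [ a a a ]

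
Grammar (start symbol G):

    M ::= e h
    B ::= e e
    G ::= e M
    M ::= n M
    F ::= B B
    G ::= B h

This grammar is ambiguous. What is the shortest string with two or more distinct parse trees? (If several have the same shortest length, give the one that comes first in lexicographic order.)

e e h

length 3: e e h has 2 parse trees

Two derivations of e e h:
  G ⇒ e M ⇒ e e h
  G ⇒ B h ⇒ e e h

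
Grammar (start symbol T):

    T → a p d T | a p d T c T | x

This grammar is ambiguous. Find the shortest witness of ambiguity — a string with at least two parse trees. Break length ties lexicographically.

a p d a p d x c x

length 1: no string has ≥2 trees
length 4: no string has ≥2 trees
length 6: no string has ≥2 trees
length 7: no string has ≥2 trees
length 9: a p d a p d x c x has 2 parse trees

Two derivations of a p d a p d x c x:
  T ⇒ a p d T ⇒ a p d a p d T c T ⇒ a p d a p d x c T ⇒ a p d a p d x c x
  T ⇒ a p d T c T ⇒ a p d a p d T c T ⇒ a p d a p d x c T ⇒ a p d a p d x c x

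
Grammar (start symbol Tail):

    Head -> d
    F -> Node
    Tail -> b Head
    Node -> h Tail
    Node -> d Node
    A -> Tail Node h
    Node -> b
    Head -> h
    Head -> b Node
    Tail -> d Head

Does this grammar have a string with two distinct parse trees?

Unambiguous

Only Tail, Head, Node are reachable from Tail; ignoring the rest: Each reachable nonterminal has at most one production per leading terminal, and all productions are right-linear; the derivation is determined token-by-token.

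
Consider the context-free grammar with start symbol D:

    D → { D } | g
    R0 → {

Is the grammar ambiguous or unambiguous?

(R0 is unreachable from D, so its rules don't affect L(D).) Each string is a nest of matched brackets around a single atom. An opening bracket forces the recursive rule; an atom forces the base rule.

Unambiguous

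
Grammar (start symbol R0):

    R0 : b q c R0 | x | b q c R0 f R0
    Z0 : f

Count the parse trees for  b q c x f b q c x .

Parse trees for b q c x f b q c x:
  [R0 b q c [R0 x] f [R0 b q c [R0 x]]]

1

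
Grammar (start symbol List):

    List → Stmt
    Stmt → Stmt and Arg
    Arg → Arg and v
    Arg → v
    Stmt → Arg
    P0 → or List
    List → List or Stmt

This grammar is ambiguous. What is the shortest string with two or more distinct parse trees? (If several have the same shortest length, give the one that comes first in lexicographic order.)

length 1: no string has ≥2 trees
length 3: v and v has 2 parse trees

Two derivations of v and v:
  List ⇒ Stmt ⇒ Stmt and Arg ⇒ Arg and Arg ⇒ v and Arg ⇒ v and v
  List ⇒ Stmt ⇒ Arg ⇒ Arg and v ⇒ v and v

v and v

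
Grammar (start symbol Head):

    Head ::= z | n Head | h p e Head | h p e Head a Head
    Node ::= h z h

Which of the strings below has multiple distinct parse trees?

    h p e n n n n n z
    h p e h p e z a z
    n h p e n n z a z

h p e h p e z a z

h p e n n n n n z: 1 tree
h p e h p e z a z: 2 trees
n h p e n n z a z: 1 tree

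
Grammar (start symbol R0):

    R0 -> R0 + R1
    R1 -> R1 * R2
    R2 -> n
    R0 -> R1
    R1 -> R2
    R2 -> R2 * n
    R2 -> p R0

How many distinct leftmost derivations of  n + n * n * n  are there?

Parse trees for n + n * n * n:
  [R0 [R0 [R1 [R2 n]]] + [R1 [R1 [R2 n]] * [R2 [R2 n] * n]]]
  [R0 [R0 [R1 [R2 n]]] + [R1 [R1 [R1 [R2 n]] * [R2 n]] * [R2 n]]]
  [R0 [R0 [R1 [R2 n]]] + [R1 [R1 [R2 [R2 n] * n]] * [R2 n]]]
  [R0 [R0 [R1 [R2 n]]] + [R1 [R2 [R2 [R2 n] * n] * n]]]

4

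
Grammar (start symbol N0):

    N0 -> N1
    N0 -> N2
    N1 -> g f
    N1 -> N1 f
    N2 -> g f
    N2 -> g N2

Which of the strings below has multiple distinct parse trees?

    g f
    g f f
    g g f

g f

g f: 2 trees
g f f: 1 tree
g g f: 1 tree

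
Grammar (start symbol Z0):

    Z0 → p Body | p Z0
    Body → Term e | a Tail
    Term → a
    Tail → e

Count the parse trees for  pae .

Parse trees for pae:
  [Z0 p [Body [Term a] e]]
  [Z0 p [Body a [Tail e]]]

2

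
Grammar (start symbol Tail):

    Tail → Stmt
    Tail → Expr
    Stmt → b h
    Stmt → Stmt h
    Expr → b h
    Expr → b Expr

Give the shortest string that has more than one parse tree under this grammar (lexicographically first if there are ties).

length 2: b h has 2 parse trees

Two derivations of b h:
  Tail ⇒ Stmt ⇒ b h
  Tail ⇒ Expr ⇒ b h

b h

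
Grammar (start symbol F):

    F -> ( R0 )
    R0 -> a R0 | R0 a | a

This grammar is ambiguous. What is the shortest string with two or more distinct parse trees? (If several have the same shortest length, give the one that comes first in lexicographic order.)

length 3: no string has ≥2 trees
length 4: ( a a ) has 2 parse trees

Two derivations of ( a a ):
  F ⇒ ( R0 ) ⇒ ( a R0 ) ⇒ ( a a )
  F ⇒ ( R0 ) ⇒ ( R0 a ) ⇒ ( a a )

( a a )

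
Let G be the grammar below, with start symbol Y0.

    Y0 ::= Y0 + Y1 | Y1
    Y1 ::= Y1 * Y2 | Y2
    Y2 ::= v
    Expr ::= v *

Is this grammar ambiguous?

Unambiguous

(Expr is unreachable from Y0, so its rules don't affect L(Y0).) The grammar is stratified — Y0 handles '+' (left-recursive), Y1 handles '*', Y2 atoms. Each operator has a fixed associativity and precedence level, so every string has one parse.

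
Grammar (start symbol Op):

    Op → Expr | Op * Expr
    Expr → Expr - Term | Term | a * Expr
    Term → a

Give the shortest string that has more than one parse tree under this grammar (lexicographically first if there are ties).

length 1: no string has ≥2 trees
length 3: a * a has 2 parse trees

Two derivations of a * a:
  Op ⇒ Expr ⇒ a * Expr ⇒ a * Term ⇒ a * a
  Op ⇒ Op * Expr ⇒ Expr * Expr ⇒ Term * Expr ⇒ a * Expr ⇒ a * Term ⇒ a * a

a * a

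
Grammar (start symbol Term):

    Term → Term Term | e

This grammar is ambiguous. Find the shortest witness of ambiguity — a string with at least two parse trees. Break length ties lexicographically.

length 1: no string has ≥2 trees
length 2: no string has ≥2 trees
length 3: e e e has 2 parse trees

Two derivations of e e e:
  Term ⇒ Term Term ⇒ Term Term Term ⇒ e Term Term ⇒ e e Term ⇒ e e e
  Term ⇒ Term Term ⇒ e Term ⇒ e Term Term ⇒ e e Term ⇒ e e e

e e e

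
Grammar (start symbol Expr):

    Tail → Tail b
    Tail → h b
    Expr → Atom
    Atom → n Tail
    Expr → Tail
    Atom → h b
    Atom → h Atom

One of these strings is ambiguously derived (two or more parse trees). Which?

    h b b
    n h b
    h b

h b b: 1 tree
n h b: 1 tree
h b: 2 trees

h b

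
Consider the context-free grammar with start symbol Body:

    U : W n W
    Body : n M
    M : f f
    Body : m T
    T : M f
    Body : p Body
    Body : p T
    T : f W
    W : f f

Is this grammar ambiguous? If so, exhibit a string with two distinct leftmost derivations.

Witness: m f f f

Derivation 1: Body ⇒ m T ⇒ m M f ⇒ m f f f
Derivation 2: Body ⇒ m T ⇒ m f W ⇒ m f f f

Two distinct leftmost derivations for the same string.

Ambiguous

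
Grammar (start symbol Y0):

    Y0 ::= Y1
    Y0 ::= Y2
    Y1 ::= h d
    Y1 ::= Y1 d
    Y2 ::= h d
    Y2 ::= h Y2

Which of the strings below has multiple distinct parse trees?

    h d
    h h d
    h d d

h d: 2 trees
h h d: 1 tree
h d d: 1 tree

h d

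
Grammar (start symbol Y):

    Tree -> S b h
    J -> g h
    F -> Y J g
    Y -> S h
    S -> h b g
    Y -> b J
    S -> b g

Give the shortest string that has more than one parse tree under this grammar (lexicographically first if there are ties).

b g h

length 3: b g h has 2 parse trees

Two derivations of b g h:
  Y ⇒ S h ⇒ b g h
  Y ⇒ b J ⇒ b g h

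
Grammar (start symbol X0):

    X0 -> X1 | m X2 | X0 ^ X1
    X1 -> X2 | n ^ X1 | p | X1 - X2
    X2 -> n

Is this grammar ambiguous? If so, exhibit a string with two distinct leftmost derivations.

Ambiguous

Witness: n ^ n

Derivation 1: X0 ⇒ X1 ⇒ n ^ X1 ⇒ n ^ X2 ⇒ n ^ n
Derivation 2: X0 ⇒ X0 ^ X1 ⇒ X1 ^ X1 ⇒ X2 ^ X1 ⇒ n ^ X1 ⇒ n ^ X2 ⇒ n ^ n

Two distinct leftmost derivations for the same string.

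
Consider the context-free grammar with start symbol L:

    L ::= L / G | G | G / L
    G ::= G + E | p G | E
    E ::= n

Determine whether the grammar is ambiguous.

Witness: n / n

Derivation 1: L ⇒ L / G ⇒ G / G ⇒ E / G ⇒ n / G ⇒ n / E ⇒ n / n
Derivation 2: L ⇒ G / L ⇒ E / L ⇒ n / L ⇒ n / G ⇒ n / E ⇒ n / n

Two distinct leftmost derivations for the same string.

Ambiguous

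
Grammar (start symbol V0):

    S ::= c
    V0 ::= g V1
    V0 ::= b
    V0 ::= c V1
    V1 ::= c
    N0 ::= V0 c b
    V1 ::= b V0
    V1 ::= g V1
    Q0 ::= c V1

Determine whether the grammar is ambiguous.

Only V0, V1 are reachable from V0; ignoring the rest: Each reachable nonterminal has at most one production per leading terminal, and all productions are right-linear; the derivation is determined token-by-token.

Unambiguous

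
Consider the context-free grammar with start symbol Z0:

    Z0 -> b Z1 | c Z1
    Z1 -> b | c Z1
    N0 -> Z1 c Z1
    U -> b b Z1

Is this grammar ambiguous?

Unambiguous

Only Z0, Z1 are reachable from Z0; ignoring the rest: Each reachable nonterminal has at most one production per leading terminal, and all productions are right-linear; the derivation is determined token-by-token.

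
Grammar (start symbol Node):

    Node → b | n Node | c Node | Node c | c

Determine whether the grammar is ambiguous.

Ambiguous

Witness: c c

Derivation 1: Node ⇒ c Node ⇒ c c
Derivation 2: Node ⇒ Node c ⇒ c c

Two distinct leftmost derivations for the same string.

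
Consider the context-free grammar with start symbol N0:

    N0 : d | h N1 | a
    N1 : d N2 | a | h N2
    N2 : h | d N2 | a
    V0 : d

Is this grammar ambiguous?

Unambiguous

Only N0, N1, N2 are reachable from N0; ignoring the rest: Restricted to the reachable nonterminals, every rule has the form A → t or A → t B, and no two rules for the same A share a first terminal. The grammar encodes a DFA — one run per string.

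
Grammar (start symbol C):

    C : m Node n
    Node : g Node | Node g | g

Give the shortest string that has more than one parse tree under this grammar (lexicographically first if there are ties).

m g g n

length 3: no string has ≥2 trees
length 4: m g g n has 2 parse trees

Two derivations of m g g n:
  C ⇒ m Node n ⇒ m g Node n ⇒ m g g n
  C ⇒ m Node n ⇒ m Node g n ⇒ m g g n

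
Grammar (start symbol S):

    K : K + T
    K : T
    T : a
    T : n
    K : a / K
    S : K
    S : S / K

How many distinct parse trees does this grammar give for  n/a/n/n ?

Parse trees for n/a/n/n:
  [S [S [S [K [T n]]] / [K a / [K [T n]]]] / [K [T n]]]
  [S [S [S [S [K [T n]]] / [K [T a]]] / [K [T n]]] / [K [T n]]]

2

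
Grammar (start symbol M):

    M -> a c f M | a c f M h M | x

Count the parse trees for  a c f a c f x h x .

2

Parse trees for a c f a c f x h x:
  [M a c f [M a c f [M x] h [M x]]]
  [M a c f [M a c f [M x]] h [M x]]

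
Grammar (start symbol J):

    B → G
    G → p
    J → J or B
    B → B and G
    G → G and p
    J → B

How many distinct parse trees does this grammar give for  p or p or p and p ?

2

Parse trees for p or p or p and p:
  [J [J [J [B [G p]]] or [B [G p]]] or [B [G [G p] and p]]]
  [J [J [J [B [G p]]] or [B [G p]]] or [B [B [G p]] and [G p]]]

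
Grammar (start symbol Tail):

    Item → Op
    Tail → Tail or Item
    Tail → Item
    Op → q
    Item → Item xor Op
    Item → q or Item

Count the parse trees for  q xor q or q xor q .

1

Parse trees for q xor q or q xor q:
  [Tail [Tail [Item [Item [Op q]] xor [Op q]]] or [Item [Item [Op q]] xor [Op q]]]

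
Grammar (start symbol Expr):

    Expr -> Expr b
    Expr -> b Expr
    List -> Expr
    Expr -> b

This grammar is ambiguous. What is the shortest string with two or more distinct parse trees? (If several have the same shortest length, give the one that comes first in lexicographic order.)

b b

length 1: no string has ≥2 trees
length 2: b b has 2 parse trees

Two derivations of b b:
  Expr ⇒ Expr b ⇒ b b
  Expr ⇒ b Expr ⇒ b b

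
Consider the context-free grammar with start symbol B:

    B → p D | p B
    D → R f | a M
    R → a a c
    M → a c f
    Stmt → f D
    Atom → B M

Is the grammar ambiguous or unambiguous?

Ambiguous

Witness: p a a c f

Derivation 1: B ⇒ p D ⇒ p R f ⇒ p a a c f
Derivation 2: B ⇒ p D ⇒ p a M ⇒ p a a c f

Two distinct leftmost derivations for the same string.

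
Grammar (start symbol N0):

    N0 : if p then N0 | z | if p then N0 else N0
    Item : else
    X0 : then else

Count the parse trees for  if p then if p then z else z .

2

Parse trees for if p then if p then z else z:
  [N0 if p then [N0 if p then [N0 z] else [N0 z]]]
  [N0 if p then [N0 if p then [N0 z]] else [N0 z]]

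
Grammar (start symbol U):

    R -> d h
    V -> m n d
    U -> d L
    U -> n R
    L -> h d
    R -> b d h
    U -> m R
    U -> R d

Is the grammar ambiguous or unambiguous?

Ambiguous

Witness: d h d

Derivation 1: U ⇒ d L ⇒ d h d
Derivation 2: U ⇒ R d ⇒ d h d

Two distinct leftmost derivations for the same string.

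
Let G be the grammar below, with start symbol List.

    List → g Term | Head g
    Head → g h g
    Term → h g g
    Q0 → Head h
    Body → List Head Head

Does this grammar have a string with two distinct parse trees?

Ambiguous

Witness: g h g g

Derivation 1: List ⇒ g Term ⇒ g h g g
Derivation 2: List ⇒ Head g ⇒ g h g g

Two distinct leftmost derivations for the same string.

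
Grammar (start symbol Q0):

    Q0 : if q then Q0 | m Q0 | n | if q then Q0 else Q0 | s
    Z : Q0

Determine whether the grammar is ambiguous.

Ambiguous

Witness: if q then if q then n else n

Derivation 1: Q0 ⇒ if q then Q0 ⇒ if q then if q then Q0 else Q0 ⇒ if q then if q then n else Q0 ⇒ if q then if q then n else n
Derivation 2: Q0 ⇒ if q then Q0 else Q0 ⇒ if q then if q then Q0 else Q0 ⇒ if q then if q then n else Q0 ⇒ if q then if q then n else n

Two distinct leftmost derivations for the same string.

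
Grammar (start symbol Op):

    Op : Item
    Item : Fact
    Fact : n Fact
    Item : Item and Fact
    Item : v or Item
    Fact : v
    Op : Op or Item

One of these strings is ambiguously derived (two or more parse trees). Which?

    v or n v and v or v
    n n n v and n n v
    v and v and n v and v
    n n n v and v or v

v or n v and v or v

v or n v and v or v: 3 trees
n n n v and n n v: 1 tree
v and v and n v and v: 1 tree
n n n v and v or v: 1 tree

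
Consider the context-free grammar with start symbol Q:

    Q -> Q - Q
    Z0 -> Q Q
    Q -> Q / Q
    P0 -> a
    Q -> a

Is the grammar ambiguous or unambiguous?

Ambiguous

Witness: a - a - a

Derivation 1: Q ⇒ Q - Q ⇒ Q - Q - Q ⇒ a - Q - Q ⇒ a - a - Q ⇒ a - a - a
Derivation 2: Q ⇒ Q - Q ⇒ a - Q ⇒ a - Q - Q ⇒ a - a - Q ⇒ a - a - a

Two distinct leftmost derivations for the same string.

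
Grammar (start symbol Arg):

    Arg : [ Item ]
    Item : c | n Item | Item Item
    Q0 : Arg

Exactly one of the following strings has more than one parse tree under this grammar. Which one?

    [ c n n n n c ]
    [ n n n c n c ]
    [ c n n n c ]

[ c n n n n c ]: 1 tree
[ n n n c n c ]: 4 trees
[ c n n n c ]: 1 tree

[ n n n c n c ]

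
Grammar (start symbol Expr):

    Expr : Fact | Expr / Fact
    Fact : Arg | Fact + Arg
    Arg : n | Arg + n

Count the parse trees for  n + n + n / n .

Parse trees for n + n + n / n:
  [Expr [Expr [Fact [Arg [Arg [Arg n] + n] + n]]] / [Fact [Arg n]]]
  [Expr [Expr [Fact [Fact [Arg n]] + [Arg [Arg n] + n]]] / [Fact [Arg n]]]
  [Expr [Expr [Fact [Fact [Arg [Arg n] + n]] + [Arg n]]] / [Fact [Arg n]]]
  [Expr [Expr [Fact [Fact [Fact [Arg n]] + [Arg n]] + [Arg n]]] / [Fact [Arg n]]]

4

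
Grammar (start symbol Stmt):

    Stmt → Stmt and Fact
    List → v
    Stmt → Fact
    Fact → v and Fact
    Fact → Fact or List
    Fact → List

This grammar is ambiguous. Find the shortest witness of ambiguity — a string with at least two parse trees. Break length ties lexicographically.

length 1: no string has ≥2 trees
length 3: v and v has 2 parse trees

Two derivations of v and v:
  Stmt ⇒ Stmt and Fact ⇒ Fact and Fact ⇒ List and Fact ⇒ v and Fact ⇒ v and List ⇒ v and v
  Stmt ⇒ Fact ⇒ v and Fact ⇒ v and List ⇒ v and v

v and v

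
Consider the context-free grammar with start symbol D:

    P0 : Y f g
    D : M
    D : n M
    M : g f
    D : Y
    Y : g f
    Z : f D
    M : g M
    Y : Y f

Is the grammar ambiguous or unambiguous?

Ambiguous

Witness: g f

Derivation 1: D ⇒ M ⇒ g f
Derivation 2: D ⇒ Y ⇒ g f

Two distinct leftmost derivations for the same string.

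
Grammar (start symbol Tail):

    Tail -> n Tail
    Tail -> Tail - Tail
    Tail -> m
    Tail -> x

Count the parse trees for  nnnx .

Parse trees for nnnx:
  [Tail n [Tail n [Tail n [Tail x]]]]

1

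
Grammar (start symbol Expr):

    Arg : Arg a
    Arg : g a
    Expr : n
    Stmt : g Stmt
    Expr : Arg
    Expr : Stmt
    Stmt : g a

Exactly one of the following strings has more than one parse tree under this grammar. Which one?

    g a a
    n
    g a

g a

g a a: 1 tree
n: 1 tree
g a: 2 trees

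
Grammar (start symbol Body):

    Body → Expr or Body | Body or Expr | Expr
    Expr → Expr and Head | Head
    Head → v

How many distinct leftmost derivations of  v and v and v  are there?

Parse trees for v and v and v:
  [Body [Expr [Expr [Expr [Head v]] and [Head v]] and [Head v]]]

1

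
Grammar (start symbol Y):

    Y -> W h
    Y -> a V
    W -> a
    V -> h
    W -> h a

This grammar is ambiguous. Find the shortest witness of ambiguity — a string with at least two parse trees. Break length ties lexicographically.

a h

length 2: a h has 2 parse trees

Two derivations of a h:
  Y ⇒ W h ⇒ a h
  Y ⇒ a V ⇒ a h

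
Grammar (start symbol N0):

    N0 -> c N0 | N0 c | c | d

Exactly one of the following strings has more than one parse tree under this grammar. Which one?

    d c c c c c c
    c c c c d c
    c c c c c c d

d c c c c c c: 1 tree
c c c c d c: 5 trees
c c c c c c d: 1 tree

c c c c d c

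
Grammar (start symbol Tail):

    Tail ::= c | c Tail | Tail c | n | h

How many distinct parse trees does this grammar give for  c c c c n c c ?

Parse trees for c c c c n c c (showing first 6 of 15):
  [Tail c [Tail c [Tail c [Tail c [Tail [Tail [Tail n] c] c]]]]]
  [Tail c [Tail c [Tail c [Tail [Tail c [Tail [Tail n] c]] c]]]]
  [Tail c [Tail c [Tail c [Tail [Tail [Tail c [Tail n]] c] c]]]]
  [Tail c [Tail c [Tail [Tail c [Tail c [Tail [Tail n] c]]] c]]]
  [Tail c [Tail c [Tail [Tail c [Tail [Tail c [Tail n]] c]] c]]]
  [Tail c [Tail c [Tail [Tail [Tail c [Tail c [Tail n]]] c] c]]]

15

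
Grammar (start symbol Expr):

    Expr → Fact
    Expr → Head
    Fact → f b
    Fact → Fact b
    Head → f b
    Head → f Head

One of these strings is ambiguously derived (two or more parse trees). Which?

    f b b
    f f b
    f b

f b

f b b: 1 tree
f f b: 1 tree
f b: 2 trees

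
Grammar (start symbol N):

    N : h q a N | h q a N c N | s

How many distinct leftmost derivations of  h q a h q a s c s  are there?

Parse trees for h q a h q a s c s:
  [N h q a [N h q a [N s] c [N s]]]
  [N h q a [N h q a [N s]] c [N s]]

2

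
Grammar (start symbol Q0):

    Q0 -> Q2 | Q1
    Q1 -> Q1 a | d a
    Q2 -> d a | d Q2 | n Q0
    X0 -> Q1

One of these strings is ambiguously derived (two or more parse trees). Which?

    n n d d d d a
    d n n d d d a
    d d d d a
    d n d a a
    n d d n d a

n d d n d a

n n d d d d a: 1 tree
d n n d d d a: 1 tree
d d d d a: 1 tree
d n d a a: 1 tree
n d d n d a: 2 trees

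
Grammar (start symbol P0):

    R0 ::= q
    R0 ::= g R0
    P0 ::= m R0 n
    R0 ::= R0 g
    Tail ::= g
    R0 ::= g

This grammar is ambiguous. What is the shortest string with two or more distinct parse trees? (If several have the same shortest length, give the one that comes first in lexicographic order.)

length 3: no string has ≥2 trees
length 4: m g g n has 2 parse trees

Two derivations of m g g n:
  P0 ⇒ m R0 n ⇒ m g R0 n ⇒ m g g n
  P0 ⇒ m R0 n ⇒ m R0 g n ⇒ m g g n

m g g n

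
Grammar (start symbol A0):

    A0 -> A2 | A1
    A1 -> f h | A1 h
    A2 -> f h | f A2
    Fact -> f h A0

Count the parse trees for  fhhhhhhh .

1

Parse trees for fhhhhhhh:
  [A0 [A1 [A1 [A1 [A1 [A1 [A1 [A1 f h] h] h] h] h] h] h]]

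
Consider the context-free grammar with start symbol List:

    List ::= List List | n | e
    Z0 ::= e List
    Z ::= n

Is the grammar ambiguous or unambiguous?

Witness: e e e

Derivation 1: List ⇒ List List ⇒ List List List ⇒ e List List ⇒ e e List ⇒ e e e
Derivation 2: List ⇒ List List ⇒ e List ⇒ e List List ⇒ e e List ⇒ e e e

Two distinct leftmost derivations for the same string.

Ambiguous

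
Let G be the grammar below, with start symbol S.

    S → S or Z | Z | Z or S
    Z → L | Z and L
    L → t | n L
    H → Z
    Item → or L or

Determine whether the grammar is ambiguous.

Witness: t or t

Derivation 1: S ⇒ S or Z ⇒ Z or Z ⇒ L or Z ⇒ t or Z ⇒ t or L ⇒ t or t
Derivation 2: S ⇒ Z or S ⇒ L or S ⇒ t or S ⇒ t or Z ⇒ t or L ⇒ t or t

Two distinct leftmost derivations for the same string.

Ambiguous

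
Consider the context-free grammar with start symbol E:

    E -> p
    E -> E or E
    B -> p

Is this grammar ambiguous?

Ambiguous

Witness: p or p or p

Derivation 1: E ⇒ E or E ⇒ p or E ⇒ p or E or E ⇒ p or p or E ⇒ p or p or p
Derivation 2: E ⇒ E or E ⇒ E or E or E ⇒ p or E or E ⇒ p or p or E ⇒ p or p or p

Two distinct leftmost derivations for the same string.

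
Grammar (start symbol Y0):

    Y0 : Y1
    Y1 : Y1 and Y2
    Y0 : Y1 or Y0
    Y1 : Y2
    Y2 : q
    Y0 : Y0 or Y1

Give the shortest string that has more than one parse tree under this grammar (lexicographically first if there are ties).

q or q

length 1: no string has ≥2 trees
length 3: q or q has 2 parse trees

Two derivations of q or q:
  Y0 ⇒ Y1 or Y0 ⇒ Y2 or Y0 ⇒ q or Y0 ⇒ q or Y1 ⇒ q or Y2 ⇒ q or q
  Y0 ⇒ Y0 or Y1 ⇒ Y1 or Y1 ⇒ Y2 or Y1 ⇒ q or Y1 ⇒ q or Y2 ⇒ q or q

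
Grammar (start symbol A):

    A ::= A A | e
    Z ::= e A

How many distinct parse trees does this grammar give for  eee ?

2

Parse trees for eee:
  [A [A e] [A [A e] [A e]]]
  [A [A [A e] [A e]] [A e]]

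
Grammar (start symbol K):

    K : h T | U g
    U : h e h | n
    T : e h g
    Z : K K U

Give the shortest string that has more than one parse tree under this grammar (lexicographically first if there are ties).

length 2: no string has ≥2 trees
length 4: h e h g has 2 parse trees

Two derivations of h e h g:
  K ⇒ h T ⇒ h e h g
  K ⇒ U g ⇒ h e h g

h e h g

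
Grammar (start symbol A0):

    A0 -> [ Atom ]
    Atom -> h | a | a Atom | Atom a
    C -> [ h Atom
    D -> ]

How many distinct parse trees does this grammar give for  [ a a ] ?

2

Parse trees for [ a a ]:
  [A0 [ [Atom a [Atom a]] ]]
  [A0 [ [Atom [Atom a] a] ]]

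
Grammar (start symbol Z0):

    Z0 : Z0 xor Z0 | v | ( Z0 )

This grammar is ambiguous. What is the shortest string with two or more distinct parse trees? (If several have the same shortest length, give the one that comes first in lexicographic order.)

length 1: no string has ≥2 trees
length 3: no string has ≥2 trees
length 5: v xor v xor v has 2 parse trees

Two derivations of v xor v xor v:
  Z0 ⇒ Z0 xor Z0 ⇒ Z0 xor Z0 xor Z0 ⇒ v xor Z0 xor Z0 ⇒ v xor v xor Z0 ⇒ v xor v xor v
  Z0 ⇒ Z0 xor Z0 ⇒ v xor Z0 ⇒ v xor Z0 xor Z0 ⇒ v xor v xor Z0 ⇒ v xor v xor v

v xor v xor v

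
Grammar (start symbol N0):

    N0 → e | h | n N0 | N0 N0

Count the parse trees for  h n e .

1

Parse trees for h n e:
  [N0 [N0 h] [N0 n [N0 e]]]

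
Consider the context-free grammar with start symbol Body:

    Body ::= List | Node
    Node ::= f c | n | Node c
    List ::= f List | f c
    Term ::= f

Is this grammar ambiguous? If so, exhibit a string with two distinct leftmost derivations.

Ambiguous

Witness: f c

Derivation 1: Body ⇒ List ⇒ f c
Derivation 2: Body ⇒ Node ⇒ f c

Two distinct leftmost derivations for the same string.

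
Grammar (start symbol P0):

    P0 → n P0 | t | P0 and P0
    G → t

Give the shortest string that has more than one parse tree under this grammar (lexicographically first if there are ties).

length 1: no string has ≥2 trees
length 2: no string has ≥2 trees
length 3: no string has ≥2 trees
length 4: n t and t has 2 parse trees

Two derivations of n t and t:
  P0 ⇒ n P0 ⇒ n P0 and P0 ⇒ n t and P0 ⇒ n t and t
  P0 ⇒ P0 and P0 ⇒ n P0 and P0 ⇒ n t and P0 ⇒ n t and t

n t and t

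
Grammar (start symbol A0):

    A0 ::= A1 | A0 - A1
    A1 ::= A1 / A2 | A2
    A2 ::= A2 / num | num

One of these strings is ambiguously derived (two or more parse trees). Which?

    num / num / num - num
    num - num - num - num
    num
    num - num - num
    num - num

num / num / num - num: 4 trees
num - num - num - num: 1 tree
num: 1 tree
num - num - num: 1 tree
num - num: 1 tree

num / num / num - num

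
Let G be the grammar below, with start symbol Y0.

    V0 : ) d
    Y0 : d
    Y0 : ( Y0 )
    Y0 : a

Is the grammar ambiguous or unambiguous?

Unambiguous

(V0 is unreachable from Y0, so its rules don't affect L(Y0).) Each string is a nest of matched brackets around a single atom. An opening bracket forces the recursive rule; an atom forces the base rule.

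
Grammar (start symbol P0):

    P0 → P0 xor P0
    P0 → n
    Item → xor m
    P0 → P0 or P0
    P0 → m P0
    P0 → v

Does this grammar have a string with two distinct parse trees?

Witness: m n or n

Derivation 1: P0 ⇒ P0 or P0 ⇒ m P0 or P0 ⇒ m n or P0 ⇒ m n or n
Derivation 2: P0 ⇒ m P0 ⇒ m P0 or P0 ⇒ m n or P0 ⇒ m n or n

Two distinct leftmost derivations for the same string.

Ambiguous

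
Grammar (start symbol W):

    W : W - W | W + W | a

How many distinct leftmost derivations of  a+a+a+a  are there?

5

Parse trees for a+a+a+a:
  [W [W a] + [W [W a] + [W [W a] + [W a]]]]
  [W [W a] + [W [W [W a] + [W a]] + [W a]]]
  [W [W [W a] + [W a]] + [W [W a] + [W a]]]
  [W [W [W a] + [W [W a] + [W a]]] + [W a]]
  [W [W [W [W a] + [W a]] + [W a]] + [W a]]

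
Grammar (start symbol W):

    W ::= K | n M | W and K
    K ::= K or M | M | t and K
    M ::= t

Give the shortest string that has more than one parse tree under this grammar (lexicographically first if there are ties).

t and t

length 1: no string has ≥2 trees
length 2: no string has ≥2 trees
length 3: t and t has 2 parse trees

Two derivations of t and t:
  W ⇒ K ⇒ t and K ⇒ t and M ⇒ t and t
  W ⇒ W and K ⇒ K and K ⇒ M and K ⇒ t and K ⇒ t and M ⇒ t and t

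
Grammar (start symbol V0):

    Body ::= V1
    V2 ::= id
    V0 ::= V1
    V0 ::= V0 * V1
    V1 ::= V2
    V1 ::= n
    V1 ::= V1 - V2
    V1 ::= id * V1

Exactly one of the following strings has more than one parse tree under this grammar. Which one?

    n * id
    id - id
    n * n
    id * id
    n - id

id * id

n * id: 1 tree
id - id: 1 tree
n * n: 1 tree
id * id: 2 trees
n - id: 1 tree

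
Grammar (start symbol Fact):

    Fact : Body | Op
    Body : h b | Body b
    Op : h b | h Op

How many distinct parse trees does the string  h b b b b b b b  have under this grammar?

Parse trees for h b b b b b b b:
  [Fact [Body [Body [Body [Body [Body [Body [Body h b] b] b] b] b] b] b]]

1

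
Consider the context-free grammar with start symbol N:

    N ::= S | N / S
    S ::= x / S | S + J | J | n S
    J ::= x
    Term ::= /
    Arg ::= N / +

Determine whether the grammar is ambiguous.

Witness: x / x

Derivation 1: N ⇒ S ⇒ x / S ⇒ x / J ⇒ x / x
Derivation 2: N ⇒ N / S ⇒ S / S ⇒ J / S ⇒ x / S ⇒ x / J ⇒ x / x

Two distinct leftmost derivations for the same string.

Ambiguous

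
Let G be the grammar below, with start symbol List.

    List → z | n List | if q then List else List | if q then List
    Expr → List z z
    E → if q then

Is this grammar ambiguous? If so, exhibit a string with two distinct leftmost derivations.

Witness: if q then if q then z else z

Derivation 1: List ⇒ if q then List else List ⇒ if q then if q then List else List ⇒ if q then if q then z else List ⇒ if q then if q then z else z
Derivation 2: List ⇒ if q then List ⇒ if q then if q then List else List ⇒ if q then if q then z else List ⇒ if q then if q then z else z

Two distinct leftmost derivations for the same string.

Ambiguous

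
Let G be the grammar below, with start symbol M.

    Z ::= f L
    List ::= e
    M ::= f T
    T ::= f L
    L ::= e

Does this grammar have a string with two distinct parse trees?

Only M, T, L are reachable from M; ignoring the rest: Restricted to the reachable nonterminals, every rule has the form A → t or A → t B, and no two rules for the same A share a first terminal. The grammar encodes a DFA — one run per string.

Unambiguous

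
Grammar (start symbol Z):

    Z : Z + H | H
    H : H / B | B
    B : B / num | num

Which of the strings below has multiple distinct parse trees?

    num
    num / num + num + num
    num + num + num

num: 1 tree
num / num + num + num: 2 trees
num + num + num: 1 tree

num / num + num + num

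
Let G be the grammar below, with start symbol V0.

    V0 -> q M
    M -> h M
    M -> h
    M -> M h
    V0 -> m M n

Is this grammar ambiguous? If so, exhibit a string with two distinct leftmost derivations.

Ambiguous

Witness: q h h

Derivation 1: V0 ⇒ q M ⇒ q h M ⇒ q h h
Derivation 2: V0 ⇒ q M ⇒ q M h ⇒ q h h

Two distinct leftmost derivations for the same string.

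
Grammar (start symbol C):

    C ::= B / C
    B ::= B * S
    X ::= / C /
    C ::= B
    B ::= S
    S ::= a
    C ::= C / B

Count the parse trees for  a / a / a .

Parse trees for a / a / a:
  [C [B [S a]] / [C [B [S a]] / [C [B [S a]]]]]
  [C [B [S a]] / [C [C [B [S a]]] / [B [S a]]]]
  [C [C [B [S a]] / [C [B [S a]]]] / [B [S a]]]
  [C [C [C [B [S a]]] / [B [S a]]] / [B [S a]]]

4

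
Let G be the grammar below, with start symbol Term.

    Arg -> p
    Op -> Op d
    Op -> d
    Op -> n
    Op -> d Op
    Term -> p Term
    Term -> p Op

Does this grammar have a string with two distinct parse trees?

Ambiguous

Witness: p d d

Derivation 1: Term ⇒ p Op ⇒ p Op d ⇒ p d d
Derivation 2: Term ⇒ p Op ⇒ p d Op ⇒ p d d

Two distinct leftmost derivations for the same string.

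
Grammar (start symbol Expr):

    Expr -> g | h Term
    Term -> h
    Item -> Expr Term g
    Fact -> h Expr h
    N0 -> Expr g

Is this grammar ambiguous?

(Item, Fact, N0 are unreachable from Expr, so their rules don't affect L(Expr).) Restricted to the reachable nonterminals, every rule has the form A → t or A → t B, and no two rules for the same A share a first terminal. The grammar encodes a DFA — one run per string.

Unambiguous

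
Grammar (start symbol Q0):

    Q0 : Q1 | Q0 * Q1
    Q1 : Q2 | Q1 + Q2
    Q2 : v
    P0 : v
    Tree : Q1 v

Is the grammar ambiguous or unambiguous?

(P0, Tree are unreachable from Q0, so their rules don't affect L(Q0).) This is a standard precedence ladder (Q0 over Q1 over Q2), with each level left-recursive on its own operator ('*' at Q0, '+' at Q1). That structure is LR(1), hence unambiguous.

Unambiguous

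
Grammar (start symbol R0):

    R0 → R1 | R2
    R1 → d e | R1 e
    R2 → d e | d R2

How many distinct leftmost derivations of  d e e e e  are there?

1

Parse trees for d e e e e:
  [R0 [R1 [R1 [R1 [R1 d e] e] e] e]]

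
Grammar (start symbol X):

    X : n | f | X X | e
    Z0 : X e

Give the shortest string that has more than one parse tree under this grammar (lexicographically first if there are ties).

length 1: no string has ≥2 trees
length 2: no string has ≥2 trees
length 3: e e e has 2 parse trees

Two derivations of e e e:
  X ⇒ X X ⇒ X X X ⇒ e X X ⇒ e e X ⇒ e e e
  X ⇒ X X ⇒ e X ⇒ e X X ⇒ e e X ⇒ e e e

e e e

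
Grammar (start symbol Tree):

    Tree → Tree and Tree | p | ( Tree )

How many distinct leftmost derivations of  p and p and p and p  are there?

5

Parse trees for p and p and p and p:
  [Tree [Tree p] and [Tree [Tree p] and [Tree [Tree p] and [Tree p]]]]
  [Tree [Tree p] and [Tree [Tree [Tree p] and [Tree p]] and [Tree p]]]
  [Tree [Tree [Tree p] and [Tree p]] and [Tree [Tree p] and [Tree p]]]
  [Tree [Tree [Tree p] and [Tree [Tree p] and [Tree p]]] and [Tree p]]
  [Tree [Tree [Tree [Tree p] and [Tree p]] and [Tree p]] and [Tree p]]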